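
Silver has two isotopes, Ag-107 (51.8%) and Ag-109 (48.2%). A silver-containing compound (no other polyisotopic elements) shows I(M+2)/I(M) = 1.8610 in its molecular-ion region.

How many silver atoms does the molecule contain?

The M+2/M ratio from n Ag atoms is n · q/p = n · 0.482/0.518.
n = 1.8610 × 0.518/0.482 = 2.00 ≈ 2

2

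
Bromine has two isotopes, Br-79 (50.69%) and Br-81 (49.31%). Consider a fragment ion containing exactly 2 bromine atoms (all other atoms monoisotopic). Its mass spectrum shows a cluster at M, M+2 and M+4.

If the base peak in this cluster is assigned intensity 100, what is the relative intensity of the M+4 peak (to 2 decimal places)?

Binomial terms of (0.5069 + 0.4931)^2: M 0.2569, M+2 0.4999, M+4 0.2431 → M+2 is the base peak.
P(M+2) = C(2,1) × 0.5069^1 × 0.4931^1 = 2 × 0.5069 × 0.4931 = 0.499905 (base)
P(M+4) = C(2,2) × 0.5069^0 × 0.4931^2 = 1 × 1.0000 × 0.24314761 = 0.243148
Relative intensity = 0.243148 / 0.499905 × 100 = 48.64

48.64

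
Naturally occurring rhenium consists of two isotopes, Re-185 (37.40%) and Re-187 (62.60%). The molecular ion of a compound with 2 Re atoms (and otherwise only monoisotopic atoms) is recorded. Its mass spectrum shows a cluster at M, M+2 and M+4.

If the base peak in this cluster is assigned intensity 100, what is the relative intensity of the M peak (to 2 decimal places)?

Binomial terms of (0.3740 + 0.6260)^2: M 0.1399, M+2 0.4682, M+4 0.3919 → M+2 is the base peak.
P(M+2) = C(2,1) × 0.3740^1 × 0.6260^1 = 2 × 0.3740 × 0.6260 = 0.468248 (base)
P(M) = C(2,0) × 0.3740^2 × 0.6260^0 = 1 × 0.139876 × 1.0000 = 0.139876
Relative intensity = 0.139876 / 0.468248 × 100 = 29.87

29.87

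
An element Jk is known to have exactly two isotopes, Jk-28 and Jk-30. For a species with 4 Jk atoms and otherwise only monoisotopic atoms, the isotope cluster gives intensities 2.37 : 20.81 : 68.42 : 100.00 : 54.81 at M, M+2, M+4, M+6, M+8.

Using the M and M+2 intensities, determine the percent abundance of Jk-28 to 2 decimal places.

If p is the fraction of Jk that is Jk-28, then I(M+2)/I(M) = [C(4,1)·p^3·(1−p)] / p^4 = 4·(1−p)/p = 20.81/2.37 = 8.7806
(1−p)/p = 8.7806/4 = 2.1951  ⇒  p = 1/(1 + 2.1951) = 0.3130
Jk-28: 31.30%, Jk-30: 68.70%.

31.30%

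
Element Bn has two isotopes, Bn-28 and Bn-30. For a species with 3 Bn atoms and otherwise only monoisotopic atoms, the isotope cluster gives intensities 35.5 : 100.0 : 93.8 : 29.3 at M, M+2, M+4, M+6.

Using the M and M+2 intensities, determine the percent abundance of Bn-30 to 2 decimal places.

Let p = fractional abundance of Bn-28. I(M+2)/I(M) = [C(3,1)·p^2·(1−p)] / p^3 = 3·(1−p)/p = 100.0/35.5 = 2.8169
(1−p)/p = 2.8169/3 = 0.9390  ⇒  p = 1/(1 + 0.9390) = 0.5157
Bn-28: 51.57%, Bn-30: 48.43%.

48.43%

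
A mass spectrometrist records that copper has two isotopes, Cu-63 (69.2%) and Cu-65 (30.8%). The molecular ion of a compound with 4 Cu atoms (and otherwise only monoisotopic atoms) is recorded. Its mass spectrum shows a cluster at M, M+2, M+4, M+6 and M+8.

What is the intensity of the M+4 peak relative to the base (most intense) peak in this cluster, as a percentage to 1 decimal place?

66.8%

(0.692 + 0.308)^4 gives M 0.2293, M+2 0.4083, M+4 0.2726, M+6 0.0809, M+8 0.0090; the largest is M+2.
P(M+2) = C(4,1) × 0.692^3 × 0.308^1 = 4 × 0.33137389 × 0.3080 = 0.408253 (base)
P(M+4) = C(4,2) × 0.692^2 × 0.308^2 = 6 × 0.478864 × 0.094864 = 0.272562
Relative intensity = 0.272562 / 0.408253 × 100 = 66.8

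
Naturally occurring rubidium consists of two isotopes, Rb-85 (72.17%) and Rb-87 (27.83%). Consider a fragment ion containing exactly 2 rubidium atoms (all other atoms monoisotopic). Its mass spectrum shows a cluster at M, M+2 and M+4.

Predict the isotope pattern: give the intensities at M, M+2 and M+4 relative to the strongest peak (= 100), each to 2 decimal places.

Expanding (0.7217 + 0.2783)^2:
P(M) = 0.7217^2 = 0.520851
P(M+2) = 2 × 0.7217^1 × 0.2783^1 = 0.401698
P(M+4) = 0.2783^2 = 0.077451
The M peak is largest (0.520851); scaling to 100 gives 100.00 : 77.12 : 14.87.

100.00 : 77.12 : 14.87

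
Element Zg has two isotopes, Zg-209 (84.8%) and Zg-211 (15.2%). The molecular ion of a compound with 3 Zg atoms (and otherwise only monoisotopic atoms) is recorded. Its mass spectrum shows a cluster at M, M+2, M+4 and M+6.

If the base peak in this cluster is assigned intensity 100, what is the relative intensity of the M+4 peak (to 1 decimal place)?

9.6

Term probabilities: M 0.6098, M+2 0.3279, M+4 0.0588, M+6 0.0035. Base peak = M.
P(M) = C(3,0) × 0.848^3 × 0.152^0 = 1 × 0.60980019 × 1.0000 = 0.609800 (base)
P(M+4) = C(3,2) × 0.848^1 × 0.152^2 = 3 × 0.8480 × 0.023104 = 0.058777
Relative intensity = 0.058777 / 0.609800 × 100 = 9.6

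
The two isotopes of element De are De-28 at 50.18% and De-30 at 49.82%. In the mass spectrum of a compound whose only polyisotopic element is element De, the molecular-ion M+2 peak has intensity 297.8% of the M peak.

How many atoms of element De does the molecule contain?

3

The M+2/M ratio from n De atoms is n · q/p = n · 0.4982/0.5018.
n = 2.978 × 0.5018/0.4982 = 3.00 ≈ 3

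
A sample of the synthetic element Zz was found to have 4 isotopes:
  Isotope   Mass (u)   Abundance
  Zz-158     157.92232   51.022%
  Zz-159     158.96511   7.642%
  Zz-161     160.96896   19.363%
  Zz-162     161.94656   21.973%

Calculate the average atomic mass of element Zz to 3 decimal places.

The abundance-weighted mean is 0.51022 × 157.92232 + 0.07642 × 158.96511 + 0.19363 × 160.96896 + 0.21973 × 161.94656
= 80.575126 + 12.148114 + 31.168420 + 35.584518 = 159.476178 u

159.476 u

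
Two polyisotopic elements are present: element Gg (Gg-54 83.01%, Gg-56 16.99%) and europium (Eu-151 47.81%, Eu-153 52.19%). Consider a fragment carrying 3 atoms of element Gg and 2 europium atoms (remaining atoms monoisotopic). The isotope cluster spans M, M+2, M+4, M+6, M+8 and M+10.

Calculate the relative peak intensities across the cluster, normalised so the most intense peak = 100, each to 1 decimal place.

Element Gg pattern (n=3): 0.57199369 : 0.35121695 : 0.07188502 : 0.00490434
Europium pattern (n=2): 0.22857961 : 0.49904078 : 0.27237961
Convolve the two distributions (both contribute in 2-u steps):
  M: 0.57199369×0.22857961 = 0.130746
  M+2: 0.57199369×0.49904078 + 0.35121695×0.22857961 = 0.365729
  M+4: 0.57199369×0.27237961 + 0.35121695×0.49904078 + 0.07188502×0.22857961 = 0.347502
  M+6: 0.35121695×0.27237961 + 0.07188502×0.49904078 + 0.00490434×0.22857961 = 0.132659
  M+8: 0.07188502×0.27237961 + 0.00490434×0.49904078 = 0.022027
  M+10: 0.00490434×0.27237961 = 0.001336
Scale to base peak (0.365729) = 100: 35.7 : 100.0 : 95.0 : 36.3 : 6.0 : 0.4

35.7 : 100.0 : 95.0 : 36.3 : 6.0 : 0.4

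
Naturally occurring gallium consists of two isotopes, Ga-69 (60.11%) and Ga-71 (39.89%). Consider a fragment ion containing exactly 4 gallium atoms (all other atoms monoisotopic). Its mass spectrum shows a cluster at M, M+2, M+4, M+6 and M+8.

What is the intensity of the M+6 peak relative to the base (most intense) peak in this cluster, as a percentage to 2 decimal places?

Term probabilities: M 0.1306, M+2 0.3465, M+4 0.3450, M+6 0.1526, M+8 0.0253. Base peak = M+2.
P(M+2) = C(4,1) × 0.6011^3 × 0.3989^1 = 4 × 0.21719018 × 0.3989 = 0.346549 (base)
P(M+6) = C(4,3) × 0.6011^1 × 0.3989^3 = 4 × 0.6011 × 0.06347345 = 0.152616
Relative intensity = 0.152616 / 0.346549 × 100 = 44.04

44.04%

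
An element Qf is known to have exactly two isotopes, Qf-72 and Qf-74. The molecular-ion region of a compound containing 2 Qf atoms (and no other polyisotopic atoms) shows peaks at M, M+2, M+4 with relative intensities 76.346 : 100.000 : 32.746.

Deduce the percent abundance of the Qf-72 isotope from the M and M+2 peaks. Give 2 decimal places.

60.43%

Let p = fractional abundance of Qf-72. I(M+2)/I(M) = [C(2,1)·p^1·(1−p)] / p^2 = 2·(1−p)/p = 100.000/76.346 = 1.3098
(1−p)/p = 1.3098/2 = 0.6549  ⇒  p = 1/(1 + 0.6549) = 0.6043
Qf-72: 60.43%, Qf-74: 39.57%.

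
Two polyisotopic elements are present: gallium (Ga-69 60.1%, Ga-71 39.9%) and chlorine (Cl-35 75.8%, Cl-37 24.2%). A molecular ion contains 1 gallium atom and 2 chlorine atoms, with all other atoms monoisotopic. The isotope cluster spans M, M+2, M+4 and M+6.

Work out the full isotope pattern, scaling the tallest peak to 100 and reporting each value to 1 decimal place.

Gallium pattern (n=1): 0.6010 : 0.3990
Chlorine pattern (n=2): 0.574564 : 0.366872 : 0.058564
Convolve the two distributions (both contribute in 2-u steps):
  M: 0.6010×0.574564 = 0.345313
  M+2: 0.6010×0.366872 + 0.3990×0.574564 = 0.449741
  M+4: 0.6010×0.058564 + 0.3990×0.366872 = 0.181579
  M+6: 0.3990×0.058564 = 0.023367
Scale to base peak (0.449741) = 100: 76.8 : 100.0 : 40.4 : 5.2

76.8 : 100.0 : 40.4 : 5.2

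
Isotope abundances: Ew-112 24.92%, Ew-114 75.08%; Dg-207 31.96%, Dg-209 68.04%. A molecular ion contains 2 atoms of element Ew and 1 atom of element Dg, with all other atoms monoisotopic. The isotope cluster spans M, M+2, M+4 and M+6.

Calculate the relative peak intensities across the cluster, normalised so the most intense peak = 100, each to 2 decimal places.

Element Ew pattern (n=2): 0.06210064 : 0.37419872 : 0.56370064
Element Dg pattern (n=1): 0.3196 : 0.6804
Convolve the two distributions (both contribute in 2-u steps):
  M: 0.06210064×0.3196 = 0.019847
  M+2: 0.06210064×0.6804 + 0.37419872×0.3196 = 0.161847
  M+4: 0.37419872×0.6804 + 0.56370064×0.3196 = 0.434764
  M+6: 0.56370064×0.6804 = 0.383542
Scale to base peak (0.434764) = 100: 4.57 : 37.23 : 100.00 : 88.22

4.57 : 37.23 : 100.00 : 88.22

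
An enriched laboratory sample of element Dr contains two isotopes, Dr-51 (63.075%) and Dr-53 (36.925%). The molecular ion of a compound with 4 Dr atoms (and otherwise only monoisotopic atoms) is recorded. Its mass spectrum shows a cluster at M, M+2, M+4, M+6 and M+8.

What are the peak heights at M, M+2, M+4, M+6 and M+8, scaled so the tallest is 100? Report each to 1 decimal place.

42.7 : 100.0 : 87.8 : 34.3 : 5.0

The 4 Dr atoms are independent, so intensities follow the terms of (0.63075 + 0.36925)^4.
P(M) = 0.63075^4 = 0.158281
P(M+2) = 4 × 0.63075^3 × 0.36925^1 = 0.370640
P(M+4) = 6 × 0.63075^2 × 0.36925^2 = 0.325467
P(M+6) = 4 × 0.63075^1 × 0.36925^3 = 0.127022
P(M+8) = 0.36925^4 = 0.018590
The M+2 peak is largest (0.370640); scaling to 100 gives 42.7 : 100.0 : 87.8 : 34.3 : 5.0.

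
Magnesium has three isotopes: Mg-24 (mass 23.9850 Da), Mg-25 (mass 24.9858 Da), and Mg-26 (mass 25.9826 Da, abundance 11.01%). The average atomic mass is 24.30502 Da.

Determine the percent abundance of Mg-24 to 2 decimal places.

The remaining 88.99% is split between Mg-24 (fraction x) and Mg-25 (fraction 0.8899 − x).
Substituting: 23.9850x + 24.9858(0.8899 − x) = 21.44433574
(23.9850 − 24.9858)x = -0.79052768  ⇒  x = 0.78990, y = 0.10000
Mg-24: 78.99%, Mg-25: 10.00%.

78.99%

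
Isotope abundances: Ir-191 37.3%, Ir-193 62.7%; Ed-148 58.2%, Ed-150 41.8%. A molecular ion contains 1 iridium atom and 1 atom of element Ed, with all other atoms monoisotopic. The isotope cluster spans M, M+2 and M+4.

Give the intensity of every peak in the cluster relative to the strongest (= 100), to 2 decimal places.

Iridium pattern (n=1): 0.3730 : 0.6270
Element Ed pattern (n=1): 0.5820 : 0.4180
Convolve the two distributions (both contribute in 2-u steps):
  M: 0.3730×0.5820 = 0.217086
  M+2: 0.3730×0.4180 + 0.6270×0.5820 = 0.520828
  M+4: 0.6270×0.4180 = 0.262086
Scale to base peak (0.520828) = 100: 41.68 : 100.00 : 50.32

41.68 : 100.00 : 50.32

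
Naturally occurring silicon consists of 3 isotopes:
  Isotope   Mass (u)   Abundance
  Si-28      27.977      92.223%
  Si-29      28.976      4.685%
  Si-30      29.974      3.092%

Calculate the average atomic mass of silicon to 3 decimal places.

28.086 u

Weight each isotope mass by its fractional abundance: 0.92223 × 27.977 + 0.04685 × 28.976 + 0.03092 × 29.974
= 25.8012 + 1.3575 + 0.9268 = 28.0855 u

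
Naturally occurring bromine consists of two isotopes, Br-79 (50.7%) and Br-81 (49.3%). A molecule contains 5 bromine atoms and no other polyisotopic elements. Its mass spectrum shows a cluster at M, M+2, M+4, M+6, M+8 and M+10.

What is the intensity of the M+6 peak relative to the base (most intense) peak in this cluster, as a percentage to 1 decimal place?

97.2%

(0.507 + 0.493)^5 gives M 0.0335, M+2 0.1629, M+4 0.3168, M+6 0.3080, M+8 0.1497, M+10 0.0291; the largest is M+4.
P(M+4) = C(5,2) × 0.507^3 × 0.493^2 = 10 × 0.13032384 × 0.243049 = 0.316751 (base)
P(M+6) = C(5,3) × 0.507^2 × 0.493^3 = 10 × 0.257049 × 0.11982316 = 0.308004
Relative intensity = 0.308004 / 0.316751 × 100 = 97.2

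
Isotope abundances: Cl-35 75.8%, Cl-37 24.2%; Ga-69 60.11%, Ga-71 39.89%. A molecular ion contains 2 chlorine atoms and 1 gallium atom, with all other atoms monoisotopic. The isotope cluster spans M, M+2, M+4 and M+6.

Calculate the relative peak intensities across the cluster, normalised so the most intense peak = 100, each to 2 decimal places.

76.80 : 100.00 : 40.37 : 5.19

Chlorine pattern (n=2): 0.574564 : 0.366872 : 0.058564
Gallium pattern (n=1): 0.6011 : 0.3989
Convolve the two distributions (both contribute in 2-u steps):
  M: 0.574564×0.6011 = 0.345370
  M+2: 0.574564×0.3989 + 0.366872×0.6011 = 0.449720
  M+4: 0.366872×0.3989 + 0.058564×0.6011 = 0.181548
  M+6: 0.058564×0.3989 = 0.023361
Scale to base peak (0.449720) = 100: 76.80 : 100.00 : 40.37 : 5.19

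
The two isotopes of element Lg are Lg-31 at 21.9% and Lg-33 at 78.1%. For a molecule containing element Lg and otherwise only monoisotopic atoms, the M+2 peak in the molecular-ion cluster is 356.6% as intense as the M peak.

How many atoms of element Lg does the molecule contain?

1

The M+2/M ratio from n Lg atoms is n · q/p = n · 0.781/0.219.
n = 3.566 × 0.219/0.781 = 1.00 ≈ 1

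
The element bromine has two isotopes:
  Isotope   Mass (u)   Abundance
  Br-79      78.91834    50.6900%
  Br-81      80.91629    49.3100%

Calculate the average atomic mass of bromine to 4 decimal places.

79.9035 u

Ar = Σ fᵢ·mᵢ = 0.506900 × 78.91834 + 0.493100 × 80.91629
= 40.003707 + 39.899823 = 79.903530 u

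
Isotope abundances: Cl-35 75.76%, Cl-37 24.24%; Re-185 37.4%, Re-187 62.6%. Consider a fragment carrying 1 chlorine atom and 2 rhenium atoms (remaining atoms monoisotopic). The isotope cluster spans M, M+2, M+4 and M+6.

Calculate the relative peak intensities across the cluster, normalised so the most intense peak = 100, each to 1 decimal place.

25.8 : 94.7 : 100.0 : 23.1

Chlorine pattern (n=1): 0.7576 : 0.2424
Rhenium pattern (n=2): 0.139876 : 0.468248 : 0.391876
Convolve the two distributions (both contribute in 2-u steps):
  M: 0.7576×0.139876 = 0.105970
  M+2: 0.7576×0.468248 + 0.2424×0.139876 = 0.388651
  M+4: 0.7576×0.391876 + 0.2424×0.468248 = 0.410389
  M+6: 0.2424×0.391876 = 0.094991
Scale to base peak (0.410389) = 100: 25.8 : 94.7 : 100.0 : 23.1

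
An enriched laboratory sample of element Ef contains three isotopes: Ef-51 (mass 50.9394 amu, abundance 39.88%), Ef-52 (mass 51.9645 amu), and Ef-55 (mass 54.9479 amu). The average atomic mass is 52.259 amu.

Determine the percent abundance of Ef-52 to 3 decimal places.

The remaining 60.12% is split between Ef-52 (fraction x) and Ef-55 (fraction 0.6012 − x).
Substituting: 51.9645x + 54.9479(0.6012 − x) = 31.94436728
(51.9645 − 54.9479)x = -1.0903102  ⇒  x = 0.36546, y = 0.23574
Ef-52: 36.546%, Ef-55: 23.574%.

36.546%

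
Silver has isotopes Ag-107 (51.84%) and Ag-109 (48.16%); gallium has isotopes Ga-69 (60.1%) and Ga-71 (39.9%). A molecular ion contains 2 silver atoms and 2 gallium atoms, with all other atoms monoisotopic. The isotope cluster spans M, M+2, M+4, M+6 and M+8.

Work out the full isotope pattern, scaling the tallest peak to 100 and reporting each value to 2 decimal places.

Silver pattern (n=2): 0.26873856 : 0.49932288 : 0.23193856
Gallium pattern (n=2): 0.361201 : 0.479598 : 0.159201
Convolve the two distributions (both contribute in 2-u steps):
  M: 0.26873856×0.361201 = 0.097069
  M+2: 0.26873856×0.479598 + 0.49932288×0.361201 = 0.309242
  M+4: 0.26873856×0.159201 + 0.49932288×0.479598 + 0.23193856×0.361201 = 0.366034
  M+6: 0.49932288×0.159201 + 0.23193856×0.479598 = 0.190730
  M+8: 0.23193856×0.159201 = 0.036925
Scale to base peak (0.366034) = 100: 26.52 : 84.48 : 100.00 : 52.11 : 10.09

26.52 : 84.48 : 100.00 : 52.11 : 10.09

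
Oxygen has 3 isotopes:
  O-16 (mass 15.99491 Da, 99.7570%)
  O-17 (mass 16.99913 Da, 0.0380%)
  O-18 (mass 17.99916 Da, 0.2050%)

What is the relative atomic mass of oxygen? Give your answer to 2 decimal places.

16.00 Da

Ar = Σ fᵢ·mᵢ = 0.997570 × 15.99491 + 0.000380 × 16.99913 + 0.002050 × 17.99916
= 15.956042 + 0.006460 + 0.036898 = 15.999400 Da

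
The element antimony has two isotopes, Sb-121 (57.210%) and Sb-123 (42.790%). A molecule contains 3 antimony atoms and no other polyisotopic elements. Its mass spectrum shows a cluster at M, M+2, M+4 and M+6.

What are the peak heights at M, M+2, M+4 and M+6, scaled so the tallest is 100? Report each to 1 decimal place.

44.6 : 100.0 : 74.8 : 18.6

Each Sb atom is independently Sb-121 (p = 0.57210) or Sb-123 (q = 0.42790); the cluster is the binomial expansion (p + q)^3.
P(M) = 0.57210^3 = 0.187247
P(M+2) = 3 × 0.57210^2 × 0.42790^1 = 0.420153
P(M+4) = 3 × 0.57210^1 × 0.42790^2 = 0.314252
P(M+6) = 0.42790^3 = 0.078348
The M+2 peak is largest (0.420153); scaling to 100 gives 44.6 : 100.0 : 74.8 : 18.6.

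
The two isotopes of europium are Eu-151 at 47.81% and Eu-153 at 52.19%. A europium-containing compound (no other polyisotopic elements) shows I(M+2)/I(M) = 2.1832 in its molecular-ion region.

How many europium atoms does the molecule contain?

The M+2/M ratio from n Eu atoms is n · q/p = n · 0.5219/0.4781.
n = 2.1832 × 0.4781/0.5219 = 2.00 ≈ 2

2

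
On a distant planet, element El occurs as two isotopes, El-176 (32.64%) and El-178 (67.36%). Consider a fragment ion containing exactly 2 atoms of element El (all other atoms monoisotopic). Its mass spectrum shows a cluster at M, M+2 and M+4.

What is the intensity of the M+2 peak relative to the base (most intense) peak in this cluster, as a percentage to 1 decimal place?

96.9%

(0.3264 + 0.6736)^2 gives M 0.1065, M+2 0.4397, M+4 0.4537; the largest is M+4.
P(M+4) = C(2,2) × 0.3264^0 × 0.6736^2 = 1 × 1.0000 × 0.45373696 = 0.453737 (base)
P(M+2) = C(2,1) × 0.3264^1 × 0.6736^1 = 2 × 0.3264 × 0.6736 = 0.439726
Relative intensity = 0.439726 / 0.453737 × 100 = 96.9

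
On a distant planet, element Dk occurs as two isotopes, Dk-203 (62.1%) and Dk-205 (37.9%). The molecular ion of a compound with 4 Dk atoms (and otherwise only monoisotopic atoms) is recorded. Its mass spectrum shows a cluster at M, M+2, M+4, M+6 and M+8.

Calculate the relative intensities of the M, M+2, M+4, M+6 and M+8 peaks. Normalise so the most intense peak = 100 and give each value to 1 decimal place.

The 4 Dk atoms are independent, so intensities follow the terms of (0.621 + 0.379)^4.
P(M) = 0.621^4 = 0.148719
P(M+2) = 4 × 0.621^3 × 0.379^1 = 0.363056
P(M+4) = 6 × 0.621^2 × 0.379^2 = 0.332363
P(M+6) = 4 × 0.621^1 × 0.379^3 = 0.135229
P(M+8) = 0.379^4 = 0.020633
The M+2 peak is largest (0.363056); scaling to 100 gives 41.0 : 100.0 : 91.5 : 37.2 : 5.7.

41.0 : 100.0 : 91.5 : 37.2 : 5.7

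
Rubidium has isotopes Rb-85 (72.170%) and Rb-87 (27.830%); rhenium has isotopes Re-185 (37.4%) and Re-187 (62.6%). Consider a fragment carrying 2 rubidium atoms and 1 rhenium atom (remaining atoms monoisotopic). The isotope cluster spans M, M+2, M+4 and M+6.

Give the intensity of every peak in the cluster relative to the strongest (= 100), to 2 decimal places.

Rubidium pattern (n=2): 0.52085089 : 0.40169822 : 0.07745089
Rhenium pattern (n=1): 0.3740 : 0.6260
Convolve the two distributions (both contribute in 2-u steps):
  M: 0.52085089×0.3740 = 0.194798
  M+2: 0.52085089×0.6260 + 0.40169822×0.3740 = 0.476288
  M+4: 0.40169822×0.6260 + 0.07745089×0.3740 = 0.280430
  M+6: 0.07745089×0.6260 = 0.048484
Scale to base peak (0.476288) = 100: 40.90 : 100.00 : 58.88 : 10.18

40.90 : 100.00 : 58.88 : 10.18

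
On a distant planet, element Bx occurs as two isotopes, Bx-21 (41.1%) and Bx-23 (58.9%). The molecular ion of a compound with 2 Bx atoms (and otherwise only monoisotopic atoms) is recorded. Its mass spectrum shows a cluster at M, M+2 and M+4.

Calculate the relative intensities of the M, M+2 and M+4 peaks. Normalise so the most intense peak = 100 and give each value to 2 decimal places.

The 2 Bx atoms are independent, so intensities follow the terms of (0.411 + 0.589)^2.
P(M) = 0.411^2 = 0.168921
P(M+2) = 2 × 0.411^1 × 0.589^1 = 0.484158
P(M+4) = 0.589^2 = 0.346921
The M+2 peak is largest (0.484158); scaling to 100 gives 34.89 : 100.00 : 71.65.

34.89 : 100.00 : 71.65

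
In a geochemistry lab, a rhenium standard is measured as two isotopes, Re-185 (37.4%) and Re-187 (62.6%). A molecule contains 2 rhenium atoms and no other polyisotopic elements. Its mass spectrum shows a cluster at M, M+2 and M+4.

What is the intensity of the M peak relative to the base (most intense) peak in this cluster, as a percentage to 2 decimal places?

29.87%

(0.374 + 0.626)^2 gives M 0.1399, M+2 0.4682, M+4 0.3919; the largest is M+2.
P(M+2) = C(2,1) × 0.374^1 × 0.626^1 = 2 × 0.3740 × 0.6260 = 0.468248 (base)
P(M) = C(2,0) × 0.374^2 × 0.626^0 = 1 × 0.139876 × 1.0000 = 0.139876
Relative intensity = 0.139876 / 0.468248 × 100 = 29.87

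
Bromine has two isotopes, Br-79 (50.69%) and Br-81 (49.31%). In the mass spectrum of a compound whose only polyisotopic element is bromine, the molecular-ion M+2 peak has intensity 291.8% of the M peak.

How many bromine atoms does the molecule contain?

For n independent Br atoms, I(M+2)/I(M) = n · (abundance Br-81) / (abundance Br-79) = n · 0.4931/0.5069.
n = 2.918 × 0.5069/0.4931 = 3.00 ≈ 3

3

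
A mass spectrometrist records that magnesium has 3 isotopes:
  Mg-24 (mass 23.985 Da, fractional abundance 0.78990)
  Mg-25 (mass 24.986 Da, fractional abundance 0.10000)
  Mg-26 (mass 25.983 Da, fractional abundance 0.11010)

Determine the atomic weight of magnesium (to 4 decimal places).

24.3051 Da

Ar = Σ fᵢ·mᵢ = 0.78990 × 23.985 + 0.10000 × 24.986 + 0.11010 × 25.983
= 18.94575 + 2.49860 + 2.86073 = 24.30508 Da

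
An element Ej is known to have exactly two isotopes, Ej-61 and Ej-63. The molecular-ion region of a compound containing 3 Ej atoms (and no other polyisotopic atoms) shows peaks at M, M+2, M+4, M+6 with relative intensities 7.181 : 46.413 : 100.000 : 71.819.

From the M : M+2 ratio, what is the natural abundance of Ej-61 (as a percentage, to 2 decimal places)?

Let p = fractional abundance of Ej-61. I(M+2)/I(M) = [C(3,1)·p^2·(1−p)] / p^3 = 3·(1−p)/p = 46.413/7.181 = 6.4633
(1−p)/p = 6.4633/3 = 2.1544  ⇒  p = 1/(1 + 2.1544) = 0.3170
Ej-61: 31.70%, Ej-63: 68.30%.

31.70%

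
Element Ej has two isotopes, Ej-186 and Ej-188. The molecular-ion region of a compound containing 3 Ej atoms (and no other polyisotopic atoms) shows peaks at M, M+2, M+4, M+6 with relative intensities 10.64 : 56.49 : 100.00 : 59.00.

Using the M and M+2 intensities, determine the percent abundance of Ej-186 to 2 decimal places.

36.10%

Write p for the Ej-186 fraction. I(M+2)/I(M) = [C(3,1)·p^2·(1−p)] / p^3 = 3·(1−p)/p = 56.49/10.64 = 5.3092
(1−p)/p = 5.3092/3 = 1.7697  ⇒  p = 1/(1 + 1.7697) = 0.3610
Ej-186: 36.10%, Ej-188: 63.90%.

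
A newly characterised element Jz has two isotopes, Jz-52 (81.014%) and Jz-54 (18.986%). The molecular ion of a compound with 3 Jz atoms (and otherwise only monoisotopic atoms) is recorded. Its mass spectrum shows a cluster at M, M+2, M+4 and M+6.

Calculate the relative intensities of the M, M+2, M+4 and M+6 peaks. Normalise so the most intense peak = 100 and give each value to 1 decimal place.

100.0 : 70.3 : 16.5 : 1.3

Each Jz atom is independently Jz-52 (p = 0.81014) or Jz-54 (q = 0.18986); the cluster is the binomial expansion (p + q)^3.
P(M) = 0.81014^3 = 0.531717
P(M+2) = 3 × 0.81014^2 × 0.18986^1 = 0.373831
P(M+4) = 3 × 0.81014^1 × 0.18986^2 = 0.087609
P(M+6) = 0.18986^3 = 0.006844
The M peak is largest (0.531717); scaling to 100 gives 100.0 : 70.3 : 16.5 : 1.3.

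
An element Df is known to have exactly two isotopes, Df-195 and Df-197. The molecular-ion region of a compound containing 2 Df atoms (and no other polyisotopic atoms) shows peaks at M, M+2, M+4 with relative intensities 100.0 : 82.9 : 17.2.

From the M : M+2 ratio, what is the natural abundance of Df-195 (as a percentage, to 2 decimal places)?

Write p for the Df-195 fraction. I(M+2)/I(M) = [C(2,1)·p^1·(1−p)] / p^2 = 2·(1−p)/p = 82.9/100.0 = 0.8290
(1−p)/p = 0.8290/2 = 0.4145  ⇒  p = 1/(1 + 0.4145) = 0.7070
Df-195: 70.70%, Df-197: 29.30%.

70.70%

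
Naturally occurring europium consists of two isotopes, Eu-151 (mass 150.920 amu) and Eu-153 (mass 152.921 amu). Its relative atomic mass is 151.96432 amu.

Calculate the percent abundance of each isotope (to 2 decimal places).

Let x be the fractional abundance of Eu-151; then Eu-153 has abundance 1 − x.
150.920·x + 152.921·(1 − x) = 151.96432
(150.920 − 152.921)·x = 151.96432 − 152.921
x = -0.95668 / -2.001 = 0.47810 → 47.81% Eu-151, 52.19% Eu-153.

Eu-151: 47.81%, Eu-153: 52.19%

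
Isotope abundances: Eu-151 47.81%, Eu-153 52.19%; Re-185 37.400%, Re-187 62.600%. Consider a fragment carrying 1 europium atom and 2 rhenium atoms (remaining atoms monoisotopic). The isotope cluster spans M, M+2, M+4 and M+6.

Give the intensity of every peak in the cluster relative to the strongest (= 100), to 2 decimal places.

Europium pattern (n=1): 0.4781 : 0.5219
Rhenium pattern (n=2): 0.139876 : 0.468248 : 0.391876
Convolve the two distributions (both contribute in 2-u steps):
  M: 0.4781×0.139876 = 0.066875
  M+2: 0.4781×0.468248 + 0.5219×0.139876 = 0.296871
  M+4: 0.4781×0.391876 + 0.5219×0.468248 = 0.431735
  M+6: 0.5219×0.391876 = 0.204520
Scale to base peak (0.431735) = 100: 15.49 : 68.76 : 100.00 : 47.37

15.49 : 68.76 : 100.00 : 47.37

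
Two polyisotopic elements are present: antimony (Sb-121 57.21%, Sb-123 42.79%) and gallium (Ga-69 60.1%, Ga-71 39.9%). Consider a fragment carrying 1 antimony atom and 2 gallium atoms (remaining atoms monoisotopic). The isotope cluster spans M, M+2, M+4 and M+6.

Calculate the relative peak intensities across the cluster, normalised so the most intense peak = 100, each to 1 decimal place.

48.2 : 100.0 : 69.1 : 15.9

Antimony pattern (n=1): 0.5721 : 0.4279
Gallium pattern (n=2): 0.361201 : 0.479598 : 0.159201
Convolve the two distributions (both contribute in 2-u steps):
  M: 0.5721×0.361201 = 0.206643
  M+2: 0.5721×0.479598 + 0.4279×0.361201 = 0.428936
  M+4: 0.5721×0.159201 + 0.4279×0.479598 = 0.296299
  M+6: 0.4279×0.159201 = 0.068122
Scale to base peak (0.428936) = 100: 48.2 : 100.0 : 69.1 : 15.9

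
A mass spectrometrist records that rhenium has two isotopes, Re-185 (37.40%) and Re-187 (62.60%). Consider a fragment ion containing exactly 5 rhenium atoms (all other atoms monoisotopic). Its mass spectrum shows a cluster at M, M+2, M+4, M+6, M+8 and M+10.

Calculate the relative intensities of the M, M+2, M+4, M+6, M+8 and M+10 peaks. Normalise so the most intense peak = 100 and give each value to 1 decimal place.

The 5 Re atoms are independent, so intensities follow the terms of (0.3740 + 0.6260)^5.
P(M) = 0.3740^5 = 0.007317
P(M+2) = 5 × 0.3740^4 × 0.6260^1 = 0.061239
P(M+4) = 10 × 0.3740^3 × 0.6260^2 = 0.205005
P(M+6) = 10 × 0.3740^2 × 0.6260^3 = 0.343136
P(M+8) = 5 × 0.3740^1 × 0.6260^4 = 0.287170
P(M+10) = 0.6260^5 = 0.096133
The M+6 peak is largest (0.343136); scaling to 100 gives 2.1 : 17.8 : 59.7 : 100.0 : 83.7 : 28.0.

2.1 : 17.8 : 59.7 : 100.0 : 83.7 : 28.0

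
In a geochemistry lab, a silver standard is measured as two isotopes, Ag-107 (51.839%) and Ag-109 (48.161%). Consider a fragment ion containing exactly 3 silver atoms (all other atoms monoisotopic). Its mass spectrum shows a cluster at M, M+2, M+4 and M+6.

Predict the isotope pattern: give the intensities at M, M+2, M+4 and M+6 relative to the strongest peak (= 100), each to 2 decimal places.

35.88 : 100.00 : 92.90 : 28.77

Expanding (0.51839 + 0.48161)^3:
P(M) = 0.51839^3 = 0.139306
P(M+2) = 3 × 0.51839^2 × 0.48161^1 = 0.388267
P(M+4) = 3 × 0.51839^1 × 0.48161^2 = 0.360719
P(M+6) = 0.48161^3 = 0.111709
The M+2 peak is largest (0.388267); scaling to 100 gives 35.88 : 100.00 : 92.90 : 28.77.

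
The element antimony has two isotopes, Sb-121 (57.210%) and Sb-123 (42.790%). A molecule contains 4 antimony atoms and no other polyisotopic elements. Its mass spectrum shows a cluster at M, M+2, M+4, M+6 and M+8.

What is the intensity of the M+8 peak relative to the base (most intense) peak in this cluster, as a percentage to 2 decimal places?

9.32%

(0.57210 + 0.42790)^4 gives M 0.1071, M+2 0.3205, M+4 0.3596, M+6 0.1793, M+8 0.0335; the largest is M+4.
P(M+4) = C(4,2) × 0.57210^2 × 0.42790^2 = 6 × 0.32729841 × 0.18309841 = 0.359567 (base)
P(M+8) = C(4,4) × 0.57210^0 × 0.42790^4 = 1 × 1.0000 × 0.03352503 = 0.033525
Relative intensity = 0.033525 / 0.359567 × 100 = 9.32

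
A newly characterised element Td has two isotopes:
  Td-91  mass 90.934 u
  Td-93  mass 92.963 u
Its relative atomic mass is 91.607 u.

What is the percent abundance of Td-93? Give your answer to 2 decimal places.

Writing the weighted mean with unknown fraction x of Td-91:
90.934·x + 92.963·(1 − x) = 91.607
(90.934 − 92.963)·x = 91.607 − 92.963
x = -1.356 / -2.029 = 0.66831 → 66.83% Td-91, 33.17% Td-93.

33.17%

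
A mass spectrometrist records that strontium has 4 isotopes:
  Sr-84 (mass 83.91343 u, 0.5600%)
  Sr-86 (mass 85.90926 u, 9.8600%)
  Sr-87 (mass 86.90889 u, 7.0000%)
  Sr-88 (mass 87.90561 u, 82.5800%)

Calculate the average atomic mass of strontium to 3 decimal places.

87.617 u

The abundance-weighted mean is 0.005600 × 83.91343 + 0.098600 × 85.90926 + 0.070000 × 86.90889 + 0.825800 × 87.90561
= 0.469915 + 8.470653 + 6.083622 + 72.592453 = 87.616643 u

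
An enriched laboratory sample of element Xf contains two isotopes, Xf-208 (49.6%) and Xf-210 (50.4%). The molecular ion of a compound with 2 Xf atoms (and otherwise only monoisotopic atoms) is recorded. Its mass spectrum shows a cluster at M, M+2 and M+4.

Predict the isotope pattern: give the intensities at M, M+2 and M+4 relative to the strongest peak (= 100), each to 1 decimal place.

The 2 Xf atoms are independent, so intensities follow the terms of (0.496 + 0.504)^2.
P(M) = 0.496^2 = 0.246016
P(M+2) = 2 × 0.496^1 × 0.504^1 = 0.499968
P(M+4) = 0.504^2 = 0.254016
The M+2 peak is largest (0.499968); scaling to 100 gives 49.2 : 100.0 : 50.8.

49.2 : 100.0 : 50.8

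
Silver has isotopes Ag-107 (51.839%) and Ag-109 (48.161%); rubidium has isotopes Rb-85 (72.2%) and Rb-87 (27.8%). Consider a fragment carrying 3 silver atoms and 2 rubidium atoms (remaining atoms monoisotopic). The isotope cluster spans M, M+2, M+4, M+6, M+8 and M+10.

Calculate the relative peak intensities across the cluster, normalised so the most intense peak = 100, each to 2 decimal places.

20.48 : 72.83 : 100.00 : 65.71 : 20.50 : 2.43

Silver pattern (n=3): 0.13930601 : 0.38826655 : 0.36071887 : 0.11170857
Rubidium pattern (n=2): 0.521284 : 0.401432 : 0.077284
Convolve the two distributions (both contribute in 2-u steps):
  M: 0.13930601×0.521284 = 0.072618
  M+2: 0.13930601×0.401432 + 0.38826655×0.521284 = 0.258319
  M+4: 0.13930601×0.077284 + 0.38826655×0.401432 + 0.36071887×0.521284 = 0.354666
  M+6: 0.38826655×0.077284 + 0.36071887×0.401432 + 0.11170857×0.521284 = 0.233043
  M+8: 0.36071887×0.077284 + 0.11170857×0.401432 = 0.072721
  M+10: 0.11170857×0.077284 = 0.008633
Scale to base peak (0.354666) = 100: 20.48 : 72.83 : 100.00 : 65.71 : 20.50 : 2.43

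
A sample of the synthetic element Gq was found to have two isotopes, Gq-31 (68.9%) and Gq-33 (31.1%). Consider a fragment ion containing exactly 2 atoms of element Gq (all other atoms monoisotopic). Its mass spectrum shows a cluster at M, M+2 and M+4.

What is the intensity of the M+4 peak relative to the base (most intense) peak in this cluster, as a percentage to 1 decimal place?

20.4%

Binomial terms of (0.689 + 0.311)^2: M 0.4747, M+2 0.4286, M+4 0.0967 → M is the base peak.
P(M) = C(2,0) × 0.689^2 × 0.311^0 = 1 × 0.474721 × 1.0000 = 0.474721 (base)
P(M+4) = C(2,2) × 0.689^0 × 0.311^2 = 1 × 1.0000 × 0.096721 = 0.096721
Relative intensity = 0.096721 / 0.474721 × 100 = 20.4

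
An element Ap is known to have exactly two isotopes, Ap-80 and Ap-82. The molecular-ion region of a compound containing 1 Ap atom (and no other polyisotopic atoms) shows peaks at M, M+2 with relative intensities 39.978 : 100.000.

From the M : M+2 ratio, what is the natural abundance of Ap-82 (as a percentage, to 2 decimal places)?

71.44%

Write p for the Ap-80 fraction. I(M+2)/I(M) = [C(1,1)·p^0·(1−p)] / p^1 = 1·(1−p)/p = 100.000/39.978 = 2.5014
(1−p)/p = 2.5014/1 = 2.5014  ⇒  p = 1/(1 + 2.5014) = 0.2856
Ap-80: 28.56%, Ap-82: 71.44%.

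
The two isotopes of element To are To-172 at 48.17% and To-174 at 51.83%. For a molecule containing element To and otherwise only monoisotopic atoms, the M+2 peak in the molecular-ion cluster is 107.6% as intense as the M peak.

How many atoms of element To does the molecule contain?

1

For n independent To atoms, I(M+2)/I(M) = n · (abundance To-174) / (abundance To-172) = n · 0.5183/0.4817.
n = 1.076 × 0.4817/0.5183 = 1.00 ≈ 1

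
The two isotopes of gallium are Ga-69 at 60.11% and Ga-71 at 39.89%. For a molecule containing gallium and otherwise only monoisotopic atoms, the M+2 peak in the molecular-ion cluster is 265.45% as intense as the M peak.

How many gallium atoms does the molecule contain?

The M+2/M ratio from n Ga atoms is n · q/p = n · 0.3989/0.6011.
n = 2.6545 × 0.6011/0.3989 = 4.00 ≈ 4

4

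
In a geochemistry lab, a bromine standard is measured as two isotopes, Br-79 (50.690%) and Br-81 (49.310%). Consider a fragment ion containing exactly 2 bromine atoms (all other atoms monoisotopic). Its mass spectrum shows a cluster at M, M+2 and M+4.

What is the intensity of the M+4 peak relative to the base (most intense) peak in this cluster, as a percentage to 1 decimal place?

48.6%

Term probabilities: M 0.2569, M+2 0.4999, M+4 0.2431. Base peak = M+2.
P(M+2) = C(2,1) × 0.50690^1 × 0.49310^1 = 2 × 0.5069 × 0.4931 = 0.499905 (base)
P(M+4) = C(2,2) × 0.50690^0 × 0.49310^2 = 1 × 1.0000 × 0.24314761 = 0.243148
Relative intensity = 0.243148 / 0.499905 × 100 = 48.6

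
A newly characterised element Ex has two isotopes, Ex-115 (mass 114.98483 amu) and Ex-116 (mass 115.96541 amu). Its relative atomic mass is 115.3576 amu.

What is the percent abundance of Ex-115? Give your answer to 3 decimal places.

61.985%

With x = fraction of Ex-115 (so Ex-116 is 1 − x):
114.98483·x + 115.96541·(1 − x) = 115.3576
(114.98483 − 115.96541)·x = 115.3576 − 115.96541
x = -0.60781 / -0.98058 = 0.61985 → 61.985% Ex-115, 38.015% Ex-116.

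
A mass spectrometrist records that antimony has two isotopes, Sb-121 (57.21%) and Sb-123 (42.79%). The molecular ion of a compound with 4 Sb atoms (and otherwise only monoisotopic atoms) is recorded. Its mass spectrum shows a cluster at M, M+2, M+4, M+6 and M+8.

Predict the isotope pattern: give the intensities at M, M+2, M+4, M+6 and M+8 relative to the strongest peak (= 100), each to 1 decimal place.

29.8 : 89.1 : 100.0 : 49.9 : 9.3

Each Sb atom is independently Sb-121 (p = 0.5721) or Sb-123 (q = 0.4279); the cluster is the binomial expansion (p + q)^4.
P(M) = 0.5721^4 = 0.107124
P(M+2) = 4 × 0.5721^3 × 0.4279^1 = 0.320493
P(M+4) = 6 × 0.5721^2 × 0.4279^2 = 0.359567
P(M+6) = 4 × 0.5721^1 × 0.4279^3 = 0.179291
P(M+8) = 0.4279^4 = 0.033525
The M+4 peak is largest (0.359567); scaling to 100 gives 29.8 : 89.1 : 100.0 : 49.9 : 9.3.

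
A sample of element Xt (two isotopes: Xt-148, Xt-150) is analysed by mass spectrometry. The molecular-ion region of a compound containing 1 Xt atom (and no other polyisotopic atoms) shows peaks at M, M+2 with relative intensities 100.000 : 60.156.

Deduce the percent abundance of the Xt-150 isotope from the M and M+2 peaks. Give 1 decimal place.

Write p for the Xt-148 fraction. I(M+2)/I(M) = [C(1,1)·p^0·(1−p)] / p^1 = 1·(1−p)/p = 60.156/100.000 = 0.6016
(1−p)/p = 0.6016/1 = 0.6016  ⇒  p = 1/(1 + 0.6016) = 0.6244
Xt-148: 62.4%, Xt-150: 37.6%.

37.6%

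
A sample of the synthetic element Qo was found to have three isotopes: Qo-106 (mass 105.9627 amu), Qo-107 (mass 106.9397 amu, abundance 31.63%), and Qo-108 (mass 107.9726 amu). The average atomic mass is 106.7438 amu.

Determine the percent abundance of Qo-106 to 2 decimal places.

The remaining 68.37% is split between Qo-106 (fraction x) and Qo-108 (fraction 0.6837 − x).
Substituting: 105.9627x + 107.9726(0.6837 − x) = 72.91877289
(105.9627 − 107.9726)x = -0.90209373  ⇒  x = 0.44883, y = 0.23487
Qo-106: 44.88%, Qo-108: 23.49%.

44.88%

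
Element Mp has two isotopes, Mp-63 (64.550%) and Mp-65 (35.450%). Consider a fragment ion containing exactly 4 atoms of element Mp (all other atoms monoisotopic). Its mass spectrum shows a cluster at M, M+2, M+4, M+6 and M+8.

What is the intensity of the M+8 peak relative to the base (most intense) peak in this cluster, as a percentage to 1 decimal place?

4.1%

Binomial terms of (0.64550 + 0.35450)^4: M 0.1736, M+2 0.3814, M+4 0.3142, M+6 0.1150, M+8 0.0158 → M+2 is the base peak.
P(M+2) = C(4,1) × 0.64550^3 × 0.35450^1 = 4 × 0.26896065 × 0.3545 = 0.381386 (base)
P(M+8) = C(4,4) × 0.64550^0 × 0.35450^4 = 1 × 1.0000 × 0.01579301 = 0.015793
Relative intensity = 0.015793 / 0.381386 × 100 = 4.1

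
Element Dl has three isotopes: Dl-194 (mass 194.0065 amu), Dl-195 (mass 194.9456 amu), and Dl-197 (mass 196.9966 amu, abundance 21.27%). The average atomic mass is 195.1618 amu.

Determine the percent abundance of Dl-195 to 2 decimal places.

55.30%

The remaining 78.73% is split between Dl-194 (fraction x) and Dl-195 (fraction 0.7873 − x).
Substituting: 194.0065x + 194.9456(0.7873 − x) = 153.26062318
(194.0065 − 194.9456)x = -0.2200477  ⇒  x = 0.23432, y = 0.55298
Dl-194: 23.43%, Dl-195: 55.30%.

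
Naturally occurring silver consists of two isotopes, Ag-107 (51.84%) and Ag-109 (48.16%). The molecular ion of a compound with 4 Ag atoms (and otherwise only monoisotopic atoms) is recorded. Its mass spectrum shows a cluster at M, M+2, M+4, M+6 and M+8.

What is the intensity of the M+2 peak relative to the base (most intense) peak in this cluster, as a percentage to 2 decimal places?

Binomial terms of (0.5184 + 0.4816)^4: M 0.0722, M+2 0.2684, M+4 0.3740, M+6 0.2316, M+8 0.0538 → M+4 is the base peak.
P(M+4) = C(4,2) × 0.5184^2 × 0.4816^2 = 6 × 0.26873856 × 0.23193856 = 0.373985 (base)
P(M+2) = C(4,1) × 0.5184^3 × 0.4816^1 = 4 × 0.13931407 × 0.4816 = 0.268375
Relative intensity = 0.268375 / 0.373985 × 100 = 71.76

71.76%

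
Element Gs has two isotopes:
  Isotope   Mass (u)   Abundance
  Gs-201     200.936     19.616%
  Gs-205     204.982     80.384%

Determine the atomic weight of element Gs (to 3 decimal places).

Ar = Σ fᵢ·mᵢ = 0.19616 × 200.936 + 0.80384 × 204.982
= 39.4156 + 164.7727 = 204.1883 u

204.188 u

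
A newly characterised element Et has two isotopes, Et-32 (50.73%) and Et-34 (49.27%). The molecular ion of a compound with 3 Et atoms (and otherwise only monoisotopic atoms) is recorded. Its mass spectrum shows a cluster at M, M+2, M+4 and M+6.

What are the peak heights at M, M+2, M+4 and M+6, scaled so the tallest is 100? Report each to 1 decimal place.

34.3 : 100.0 : 97.1 : 31.4

Each Et atom is independently Et-32 (p = 0.5073) or Et-34 (q = 0.4927); the cluster is the binomial expansion (p + q)^3.
P(M) = 0.5073^3 = 0.130555
P(M+2) = 3 × 0.5073^2 × 0.4927^1 = 0.380394
P(M+4) = 3 × 0.5073^1 × 0.4927^2 = 0.369446
P(M+6) = 0.4927^3 = 0.119605
The M+2 peak is largest (0.380394); scaling to 100 gives 34.3 : 100.0 : 97.1 : 31.4.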